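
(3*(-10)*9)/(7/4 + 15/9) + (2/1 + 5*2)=-2748/41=-67.02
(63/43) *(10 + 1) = 693/43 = 16.12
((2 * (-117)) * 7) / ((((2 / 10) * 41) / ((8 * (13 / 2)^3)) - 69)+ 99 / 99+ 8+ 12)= 17993430 / 527239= 34.13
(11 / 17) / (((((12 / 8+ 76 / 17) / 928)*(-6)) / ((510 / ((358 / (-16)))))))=382.06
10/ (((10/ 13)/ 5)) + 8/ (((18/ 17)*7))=4163/ 63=66.08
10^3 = 1000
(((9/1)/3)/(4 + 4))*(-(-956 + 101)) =320.62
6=6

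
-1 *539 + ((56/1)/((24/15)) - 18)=-522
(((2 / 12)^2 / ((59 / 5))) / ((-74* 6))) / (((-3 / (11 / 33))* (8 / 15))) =25 / 22633344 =0.00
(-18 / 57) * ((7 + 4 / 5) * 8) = -1872 / 95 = -19.71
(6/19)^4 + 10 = 10.01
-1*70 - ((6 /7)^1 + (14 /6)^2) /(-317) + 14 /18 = -153560 /2219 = -69.20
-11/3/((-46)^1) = 11/138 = 0.08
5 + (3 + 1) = 9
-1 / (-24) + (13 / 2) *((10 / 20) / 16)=47 / 192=0.24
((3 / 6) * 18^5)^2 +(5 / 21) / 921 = 17264101657533701 / 19341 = 892616806656.00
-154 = -154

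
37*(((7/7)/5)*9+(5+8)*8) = 3914.60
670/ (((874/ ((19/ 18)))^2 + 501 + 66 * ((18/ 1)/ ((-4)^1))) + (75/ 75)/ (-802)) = 107468/ 110000395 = 0.00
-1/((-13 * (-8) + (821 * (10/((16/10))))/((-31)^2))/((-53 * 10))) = 2037320/420301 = 4.85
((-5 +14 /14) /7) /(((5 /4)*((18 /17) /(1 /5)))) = -136 /1575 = -0.09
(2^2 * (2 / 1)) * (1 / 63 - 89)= -44848 / 63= -711.87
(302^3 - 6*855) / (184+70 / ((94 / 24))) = 647154233 / 4744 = 136415.31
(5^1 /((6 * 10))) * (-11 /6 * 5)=-55 /72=-0.76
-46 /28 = -23 /14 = -1.64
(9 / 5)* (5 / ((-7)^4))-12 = -28803 / 2401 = -12.00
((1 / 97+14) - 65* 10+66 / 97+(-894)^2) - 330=77432257 / 97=798270.69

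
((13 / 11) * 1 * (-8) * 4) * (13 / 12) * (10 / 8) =-1690 / 33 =-51.21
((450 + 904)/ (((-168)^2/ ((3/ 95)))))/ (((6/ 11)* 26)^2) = 81917/ 10875271680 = 0.00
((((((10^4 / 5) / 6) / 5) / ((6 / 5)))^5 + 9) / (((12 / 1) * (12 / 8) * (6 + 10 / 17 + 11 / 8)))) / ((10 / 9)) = 1062500018068994 / 319750335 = 3322905.10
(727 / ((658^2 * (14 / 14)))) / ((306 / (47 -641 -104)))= -253723 / 66243492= -0.00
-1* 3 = -3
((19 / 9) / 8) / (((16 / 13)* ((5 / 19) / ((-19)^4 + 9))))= 61163869 / 576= 106187.27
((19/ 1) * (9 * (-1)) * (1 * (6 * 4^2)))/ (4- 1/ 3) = -49248/ 11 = -4477.09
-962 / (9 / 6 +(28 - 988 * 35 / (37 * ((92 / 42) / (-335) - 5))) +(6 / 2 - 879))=2507312548 / 1719738061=1.46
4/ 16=1/ 4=0.25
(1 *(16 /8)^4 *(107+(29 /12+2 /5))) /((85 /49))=1291444 /1275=1012.90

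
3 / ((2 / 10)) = 15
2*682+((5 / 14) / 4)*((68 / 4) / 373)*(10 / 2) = 28491657 / 20888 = 1364.02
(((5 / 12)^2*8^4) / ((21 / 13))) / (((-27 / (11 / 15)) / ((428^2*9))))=-19711933.78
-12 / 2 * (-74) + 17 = 461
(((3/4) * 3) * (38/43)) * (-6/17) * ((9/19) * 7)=-1701/731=-2.33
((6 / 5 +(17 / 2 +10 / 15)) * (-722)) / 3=-112271 / 45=-2494.91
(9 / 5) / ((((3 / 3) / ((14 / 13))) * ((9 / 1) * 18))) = 7 / 585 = 0.01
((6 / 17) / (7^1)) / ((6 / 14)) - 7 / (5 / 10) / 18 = -0.66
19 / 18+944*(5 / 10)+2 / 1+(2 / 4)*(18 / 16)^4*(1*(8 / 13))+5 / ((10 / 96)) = 523.55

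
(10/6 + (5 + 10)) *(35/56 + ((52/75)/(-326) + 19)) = 1919117/5868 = 327.05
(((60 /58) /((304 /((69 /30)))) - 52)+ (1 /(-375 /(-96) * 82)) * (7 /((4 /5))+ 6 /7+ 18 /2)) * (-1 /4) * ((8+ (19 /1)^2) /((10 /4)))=147828600729 /77140000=1916.37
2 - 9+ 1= -6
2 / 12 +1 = 7 / 6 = 1.17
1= 1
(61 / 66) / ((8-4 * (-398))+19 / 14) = 427 / 739827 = 0.00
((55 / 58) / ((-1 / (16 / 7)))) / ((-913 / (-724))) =-28960 / 16849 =-1.72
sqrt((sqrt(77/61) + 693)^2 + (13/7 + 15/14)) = sqrt(16571016 * sqrt(4697) + 350256336150)/854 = 694.13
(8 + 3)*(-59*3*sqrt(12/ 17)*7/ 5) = -2290.13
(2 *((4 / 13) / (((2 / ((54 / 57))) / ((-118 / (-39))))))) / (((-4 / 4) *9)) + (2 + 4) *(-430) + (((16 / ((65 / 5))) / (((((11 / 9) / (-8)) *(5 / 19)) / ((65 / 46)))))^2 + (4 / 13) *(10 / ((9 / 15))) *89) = -155707740268 / 616598697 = -252.53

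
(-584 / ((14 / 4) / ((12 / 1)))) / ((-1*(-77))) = -14016 / 539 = -26.00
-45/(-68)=45/68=0.66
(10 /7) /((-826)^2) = 5 /2387966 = 0.00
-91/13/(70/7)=-7/10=-0.70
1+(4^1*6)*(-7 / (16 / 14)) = -146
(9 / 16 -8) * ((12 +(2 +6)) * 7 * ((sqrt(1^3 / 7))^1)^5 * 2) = -85 * sqrt(7) / 14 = -16.06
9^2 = 81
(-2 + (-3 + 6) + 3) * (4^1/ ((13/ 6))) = 96/ 13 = 7.38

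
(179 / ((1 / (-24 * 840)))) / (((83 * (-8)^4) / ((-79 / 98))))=8.56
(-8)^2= 64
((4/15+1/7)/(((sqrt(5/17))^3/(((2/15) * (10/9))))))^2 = 145346192/1004653125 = 0.14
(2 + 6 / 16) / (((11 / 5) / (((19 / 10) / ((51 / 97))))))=3.90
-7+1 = -6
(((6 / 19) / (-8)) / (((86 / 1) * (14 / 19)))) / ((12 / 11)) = -11 / 19264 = -0.00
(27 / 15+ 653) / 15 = 3274 / 75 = 43.65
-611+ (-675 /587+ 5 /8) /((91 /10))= -611.06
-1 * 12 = -12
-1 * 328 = -328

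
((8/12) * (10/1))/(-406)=-10/609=-0.02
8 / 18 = 0.44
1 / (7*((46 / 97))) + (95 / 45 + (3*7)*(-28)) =-1697033 / 2898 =-585.59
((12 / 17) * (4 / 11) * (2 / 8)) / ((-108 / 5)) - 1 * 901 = -1516388 / 1683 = -901.00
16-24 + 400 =392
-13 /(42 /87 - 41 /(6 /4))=1131 /2336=0.48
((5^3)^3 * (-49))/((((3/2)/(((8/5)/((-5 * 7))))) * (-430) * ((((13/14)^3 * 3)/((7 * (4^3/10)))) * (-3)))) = 107564800000/2550717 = 42170.42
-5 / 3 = -1.67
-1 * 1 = -1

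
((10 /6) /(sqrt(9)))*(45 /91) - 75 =-6800 /91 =-74.73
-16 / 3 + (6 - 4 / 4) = -0.33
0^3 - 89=-89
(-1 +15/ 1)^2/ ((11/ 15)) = 2940/ 11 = 267.27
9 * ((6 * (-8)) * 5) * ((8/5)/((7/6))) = -20736/7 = -2962.29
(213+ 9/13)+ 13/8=22393/104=215.32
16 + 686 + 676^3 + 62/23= 308916480.70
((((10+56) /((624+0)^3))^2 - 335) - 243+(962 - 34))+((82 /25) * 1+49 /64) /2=352.02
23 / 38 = 0.61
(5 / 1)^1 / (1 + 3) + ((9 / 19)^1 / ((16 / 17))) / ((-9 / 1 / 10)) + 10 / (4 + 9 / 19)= 7561 / 2584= 2.93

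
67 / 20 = 3.35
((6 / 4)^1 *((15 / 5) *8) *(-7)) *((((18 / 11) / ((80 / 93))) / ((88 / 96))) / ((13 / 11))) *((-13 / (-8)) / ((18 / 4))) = -17577 / 110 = -159.79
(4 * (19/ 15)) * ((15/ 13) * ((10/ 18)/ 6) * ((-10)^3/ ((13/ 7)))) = -1330000/ 4563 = -291.47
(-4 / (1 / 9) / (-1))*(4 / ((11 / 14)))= 2016 / 11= 183.27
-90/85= -18/17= -1.06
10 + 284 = 294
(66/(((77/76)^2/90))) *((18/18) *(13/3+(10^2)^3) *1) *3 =9357160547520/539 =17360223650.32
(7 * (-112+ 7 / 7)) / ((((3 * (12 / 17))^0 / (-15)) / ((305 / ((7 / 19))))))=9648675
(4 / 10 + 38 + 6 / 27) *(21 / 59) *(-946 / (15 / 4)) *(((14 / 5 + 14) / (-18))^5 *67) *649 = 18247635872553472 / 170859375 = 106799149.14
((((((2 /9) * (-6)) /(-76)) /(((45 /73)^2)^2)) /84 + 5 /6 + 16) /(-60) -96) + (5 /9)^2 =-113057586621991 /1178027550000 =-95.97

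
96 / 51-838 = -14214 / 17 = -836.12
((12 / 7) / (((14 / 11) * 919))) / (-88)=-3 / 180124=-0.00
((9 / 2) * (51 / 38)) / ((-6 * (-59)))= 153 / 8968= 0.02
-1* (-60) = 60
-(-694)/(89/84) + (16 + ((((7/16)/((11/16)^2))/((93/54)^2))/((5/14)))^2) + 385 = 1056.77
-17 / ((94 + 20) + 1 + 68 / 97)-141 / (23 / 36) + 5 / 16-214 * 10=-9749140315 / 4130064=-2360.53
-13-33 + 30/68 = -45.56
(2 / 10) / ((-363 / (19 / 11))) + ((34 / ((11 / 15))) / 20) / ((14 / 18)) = 832819 / 279510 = 2.98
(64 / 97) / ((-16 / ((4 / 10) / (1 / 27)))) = -216 / 485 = -0.45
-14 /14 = -1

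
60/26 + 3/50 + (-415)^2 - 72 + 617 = 112302039/650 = 172772.37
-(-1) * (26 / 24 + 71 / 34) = 3.17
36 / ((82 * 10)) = 9 / 205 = 0.04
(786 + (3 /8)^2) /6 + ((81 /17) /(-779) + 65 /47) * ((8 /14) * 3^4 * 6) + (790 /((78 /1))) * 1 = 11386626690287 /21749879424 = 523.53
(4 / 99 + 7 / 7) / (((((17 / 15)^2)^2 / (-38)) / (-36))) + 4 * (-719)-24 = -1871734900 / 918731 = -2037.30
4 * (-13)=-52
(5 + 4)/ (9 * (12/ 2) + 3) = 3/ 19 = 0.16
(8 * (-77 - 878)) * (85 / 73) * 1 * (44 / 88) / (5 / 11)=-714340 / 73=-9785.48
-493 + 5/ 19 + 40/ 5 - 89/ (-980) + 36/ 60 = -9012937/ 18620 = -484.05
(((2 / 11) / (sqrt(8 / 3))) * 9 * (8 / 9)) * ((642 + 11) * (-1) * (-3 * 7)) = 54852 * sqrt(6) / 11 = 12214.49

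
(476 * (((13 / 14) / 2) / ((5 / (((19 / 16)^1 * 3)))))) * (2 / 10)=12597 / 400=31.49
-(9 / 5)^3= -729 / 125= -5.83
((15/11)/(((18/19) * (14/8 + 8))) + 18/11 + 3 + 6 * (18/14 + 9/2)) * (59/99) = 20994560/891891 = 23.54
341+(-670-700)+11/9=-9250/9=-1027.78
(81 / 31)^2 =6561 / 961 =6.83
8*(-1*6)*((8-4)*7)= -1344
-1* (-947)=947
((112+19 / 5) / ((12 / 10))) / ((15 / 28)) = 2702 / 15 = 180.13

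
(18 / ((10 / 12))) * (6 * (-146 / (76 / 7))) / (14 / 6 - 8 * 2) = 496692 / 3895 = 127.52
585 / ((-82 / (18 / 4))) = -5265 / 164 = -32.10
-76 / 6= -38 / 3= -12.67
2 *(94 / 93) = 188 / 93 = 2.02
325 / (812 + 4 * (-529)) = -325 / 1304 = -0.25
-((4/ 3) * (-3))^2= -16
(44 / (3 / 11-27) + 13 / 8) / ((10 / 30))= -25 / 392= -0.06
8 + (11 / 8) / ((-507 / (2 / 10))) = 162229 / 20280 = 8.00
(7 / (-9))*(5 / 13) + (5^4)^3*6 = 171386718715 / 117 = 1464843749.70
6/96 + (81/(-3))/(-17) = 449/272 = 1.65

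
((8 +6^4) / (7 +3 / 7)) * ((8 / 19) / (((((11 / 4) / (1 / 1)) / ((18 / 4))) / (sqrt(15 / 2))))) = 164304 * sqrt(30) / 2717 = 331.22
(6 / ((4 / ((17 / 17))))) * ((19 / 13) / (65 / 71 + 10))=4047 / 20150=0.20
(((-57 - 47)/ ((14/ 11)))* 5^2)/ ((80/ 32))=-5720/ 7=-817.14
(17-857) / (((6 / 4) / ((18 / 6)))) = -1680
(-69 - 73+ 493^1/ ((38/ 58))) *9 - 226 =100097/ 19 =5268.26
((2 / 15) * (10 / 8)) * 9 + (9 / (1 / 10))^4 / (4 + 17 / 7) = 20412003 / 2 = 10206001.50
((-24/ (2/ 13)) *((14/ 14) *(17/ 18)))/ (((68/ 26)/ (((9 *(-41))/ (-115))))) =-20787/ 115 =-180.76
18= 18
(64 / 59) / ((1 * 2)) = 32 / 59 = 0.54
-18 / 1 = -18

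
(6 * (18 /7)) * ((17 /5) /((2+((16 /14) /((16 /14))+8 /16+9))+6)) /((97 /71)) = 260712 /125615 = 2.08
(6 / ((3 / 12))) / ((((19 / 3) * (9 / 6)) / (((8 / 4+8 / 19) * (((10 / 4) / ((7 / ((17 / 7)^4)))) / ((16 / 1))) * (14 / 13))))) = 57629490 / 11267893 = 5.11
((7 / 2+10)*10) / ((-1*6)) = -22.50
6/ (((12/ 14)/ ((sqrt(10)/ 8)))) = 7*sqrt(10)/ 8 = 2.77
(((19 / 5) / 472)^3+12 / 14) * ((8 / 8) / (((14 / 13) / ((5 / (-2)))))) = -1025252592169 / 515254835200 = -1.99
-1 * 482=-482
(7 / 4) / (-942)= -0.00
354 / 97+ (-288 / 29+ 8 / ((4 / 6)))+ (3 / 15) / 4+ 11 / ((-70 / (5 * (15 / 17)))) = 33977977 / 6694940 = 5.08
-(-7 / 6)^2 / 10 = -0.14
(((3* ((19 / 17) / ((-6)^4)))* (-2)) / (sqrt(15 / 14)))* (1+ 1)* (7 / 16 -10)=19* sqrt(210) / 2880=0.10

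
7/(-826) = -1/118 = -0.01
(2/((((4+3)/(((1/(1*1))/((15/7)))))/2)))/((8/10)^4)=125/192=0.65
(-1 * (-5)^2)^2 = 625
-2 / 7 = -0.29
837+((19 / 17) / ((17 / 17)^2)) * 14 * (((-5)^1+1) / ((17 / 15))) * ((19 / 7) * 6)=-18027 / 289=-62.38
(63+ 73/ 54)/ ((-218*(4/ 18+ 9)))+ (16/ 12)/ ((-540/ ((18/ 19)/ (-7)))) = -6860249/ 216585180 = -0.03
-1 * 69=-69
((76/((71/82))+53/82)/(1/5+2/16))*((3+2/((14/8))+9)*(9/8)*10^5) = 1170999000000/2911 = 402266918.58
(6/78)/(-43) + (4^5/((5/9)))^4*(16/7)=64521083944314072809/2445625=26382247459980.20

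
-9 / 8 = -1.12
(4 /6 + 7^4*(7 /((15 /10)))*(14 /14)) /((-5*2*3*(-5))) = 16808 /225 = 74.70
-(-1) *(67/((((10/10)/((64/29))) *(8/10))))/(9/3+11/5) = 35.54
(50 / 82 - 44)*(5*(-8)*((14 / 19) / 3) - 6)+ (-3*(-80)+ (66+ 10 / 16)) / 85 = 8917887 / 12920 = 690.24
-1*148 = -148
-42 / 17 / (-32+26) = 7 / 17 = 0.41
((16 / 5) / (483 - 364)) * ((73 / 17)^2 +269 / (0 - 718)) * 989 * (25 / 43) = 3448602520 / 12346369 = 279.32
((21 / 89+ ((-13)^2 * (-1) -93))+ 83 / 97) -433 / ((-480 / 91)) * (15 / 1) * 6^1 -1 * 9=983216393 / 138128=7118.15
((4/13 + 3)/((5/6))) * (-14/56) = -129/130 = -0.99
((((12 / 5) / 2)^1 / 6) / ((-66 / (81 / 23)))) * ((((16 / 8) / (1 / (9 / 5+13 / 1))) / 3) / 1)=-666 / 6325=-0.11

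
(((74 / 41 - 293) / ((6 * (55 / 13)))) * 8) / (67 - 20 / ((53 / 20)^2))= -1743905852 / 1219073295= -1.43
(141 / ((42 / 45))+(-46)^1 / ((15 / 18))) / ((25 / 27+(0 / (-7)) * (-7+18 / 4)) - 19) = -181197 / 34160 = -5.30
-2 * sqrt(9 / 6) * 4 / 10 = -2 * sqrt(6) / 5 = -0.98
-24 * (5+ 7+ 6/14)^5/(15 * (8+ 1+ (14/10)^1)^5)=-3115130754375/798761145728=-3.90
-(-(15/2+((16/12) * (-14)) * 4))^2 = -162409/36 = -4511.36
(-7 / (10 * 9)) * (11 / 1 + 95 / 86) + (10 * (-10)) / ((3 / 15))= -1292429 / 2580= -500.94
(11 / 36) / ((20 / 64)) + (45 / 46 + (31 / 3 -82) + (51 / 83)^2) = -988705519 / 14260230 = -69.33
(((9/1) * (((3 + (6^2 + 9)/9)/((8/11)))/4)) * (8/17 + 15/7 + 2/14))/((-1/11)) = -89298/119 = -750.40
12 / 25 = 0.48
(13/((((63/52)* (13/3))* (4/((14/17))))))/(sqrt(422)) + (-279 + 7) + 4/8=-543/2 + 13* sqrt(422)/10761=-271.48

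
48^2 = 2304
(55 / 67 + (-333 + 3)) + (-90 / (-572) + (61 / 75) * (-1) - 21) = -504202657 / 1437150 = -350.84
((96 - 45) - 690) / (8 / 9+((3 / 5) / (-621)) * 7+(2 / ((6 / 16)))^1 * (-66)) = 661365 / 363407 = 1.82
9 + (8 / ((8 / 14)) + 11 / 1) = 34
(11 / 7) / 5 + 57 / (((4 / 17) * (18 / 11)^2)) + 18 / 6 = 93.78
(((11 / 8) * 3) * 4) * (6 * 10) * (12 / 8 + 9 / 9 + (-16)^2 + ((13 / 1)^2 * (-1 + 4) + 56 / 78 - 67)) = 8998935 / 13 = 692225.77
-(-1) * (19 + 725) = 744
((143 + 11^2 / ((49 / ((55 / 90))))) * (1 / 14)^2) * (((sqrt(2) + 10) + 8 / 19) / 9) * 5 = 637285 * sqrt(2) / 1555848 + 7010135 / 1642284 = 4.85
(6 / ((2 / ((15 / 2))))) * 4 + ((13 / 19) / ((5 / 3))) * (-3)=88.77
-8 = -8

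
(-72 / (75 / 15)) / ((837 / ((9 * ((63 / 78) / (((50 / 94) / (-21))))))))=248724 / 50375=4.94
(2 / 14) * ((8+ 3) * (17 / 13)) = 187 / 91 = 2.05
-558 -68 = -626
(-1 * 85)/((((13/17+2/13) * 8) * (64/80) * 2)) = -93925/12992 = -7.23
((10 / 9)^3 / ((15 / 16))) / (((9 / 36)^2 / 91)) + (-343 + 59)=4038092 / 2187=1846.41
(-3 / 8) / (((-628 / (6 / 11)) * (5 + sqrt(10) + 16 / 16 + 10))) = 3 / 141614 - 3 * sqrt(10) / 2265824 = 0.00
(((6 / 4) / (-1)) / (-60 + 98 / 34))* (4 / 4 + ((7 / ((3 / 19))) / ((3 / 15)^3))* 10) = 1455.36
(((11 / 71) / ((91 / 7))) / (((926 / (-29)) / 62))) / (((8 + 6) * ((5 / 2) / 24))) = -237336 / 14957215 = -0.02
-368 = -368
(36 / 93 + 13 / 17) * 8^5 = 19890176 / 527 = 37742.27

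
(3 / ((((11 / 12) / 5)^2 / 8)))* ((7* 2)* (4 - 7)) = -3628800 / 121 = -29990.08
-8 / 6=-4 / 3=-1.33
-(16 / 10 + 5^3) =-633 / 5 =-126.60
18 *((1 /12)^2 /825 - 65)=-7721999 /6600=-1170.00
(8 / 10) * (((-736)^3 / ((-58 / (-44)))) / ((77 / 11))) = -35084566528 / 1015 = -34566075.40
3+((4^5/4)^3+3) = 16777222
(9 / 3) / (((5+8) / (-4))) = -0.92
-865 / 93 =-9.30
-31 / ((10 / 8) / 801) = -99324 / 5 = -19864.80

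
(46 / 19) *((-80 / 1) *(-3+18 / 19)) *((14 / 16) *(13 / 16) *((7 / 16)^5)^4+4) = 2776080570663481871837160100455 / 1745688883523524528275718144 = 1590.25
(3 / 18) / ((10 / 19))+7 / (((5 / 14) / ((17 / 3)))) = 6683 / 60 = 111.38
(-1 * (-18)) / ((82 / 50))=450 / 41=10.98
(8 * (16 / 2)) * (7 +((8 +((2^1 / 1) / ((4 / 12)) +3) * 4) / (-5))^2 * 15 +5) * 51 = 19153152 / 5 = 3830630.40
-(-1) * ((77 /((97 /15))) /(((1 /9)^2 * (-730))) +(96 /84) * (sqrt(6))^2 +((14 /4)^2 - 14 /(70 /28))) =12080401 /991340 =12.19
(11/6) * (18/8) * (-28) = -231/2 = -115.50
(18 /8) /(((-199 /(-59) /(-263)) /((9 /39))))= -418959 /10348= -40.49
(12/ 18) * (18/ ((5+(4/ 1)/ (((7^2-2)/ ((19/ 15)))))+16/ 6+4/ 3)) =8460/ 6421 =1.32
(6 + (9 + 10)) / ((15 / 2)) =10 / 3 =3.33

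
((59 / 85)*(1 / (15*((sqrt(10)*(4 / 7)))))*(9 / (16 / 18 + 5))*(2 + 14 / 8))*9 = 301077*sqrt(10) / 720800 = 1.32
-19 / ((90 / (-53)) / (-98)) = -49343 / 45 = -1096.51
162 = 162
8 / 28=2 / 7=0.29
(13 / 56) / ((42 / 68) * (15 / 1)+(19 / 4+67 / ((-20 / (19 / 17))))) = 1105 / 48888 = 0.02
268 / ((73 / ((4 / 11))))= 1072 / 803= 1.33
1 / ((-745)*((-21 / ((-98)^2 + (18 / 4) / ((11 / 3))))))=42263 / 68838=0.61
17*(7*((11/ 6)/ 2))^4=597601697/ 20736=28819.53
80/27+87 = 2429/27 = 89.96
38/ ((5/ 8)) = 304/ 5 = 60.80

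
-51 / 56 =-0.91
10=10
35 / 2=17.50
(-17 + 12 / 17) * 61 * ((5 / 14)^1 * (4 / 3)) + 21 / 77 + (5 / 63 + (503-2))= 330419 / 11781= 28.05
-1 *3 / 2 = -3 / 2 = -1.50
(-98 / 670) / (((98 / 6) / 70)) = -42 / 67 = -0.63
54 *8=432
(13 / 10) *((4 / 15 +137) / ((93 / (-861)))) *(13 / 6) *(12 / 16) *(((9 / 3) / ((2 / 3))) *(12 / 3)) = -299603031 / 6200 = -48323.07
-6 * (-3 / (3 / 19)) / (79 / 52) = 5928 / 79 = 75.04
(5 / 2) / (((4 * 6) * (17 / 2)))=5 / 408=0.01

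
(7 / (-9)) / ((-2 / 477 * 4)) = 371 / 8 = 46.38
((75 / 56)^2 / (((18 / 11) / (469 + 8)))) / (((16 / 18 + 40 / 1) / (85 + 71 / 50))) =5101264575 / 4616192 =1105.08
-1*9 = -9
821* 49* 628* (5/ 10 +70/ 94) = 1477933002/ 47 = 31445383.02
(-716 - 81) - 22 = -819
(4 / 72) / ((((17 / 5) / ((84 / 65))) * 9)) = 14 / 5967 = 0.00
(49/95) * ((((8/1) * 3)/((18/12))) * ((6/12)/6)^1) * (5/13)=196/741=0.26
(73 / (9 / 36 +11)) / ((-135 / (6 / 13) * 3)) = -584 / 78975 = -0.01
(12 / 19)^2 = 144 / 361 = 0.40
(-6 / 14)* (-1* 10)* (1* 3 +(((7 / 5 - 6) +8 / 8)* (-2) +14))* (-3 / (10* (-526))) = 1089 / 18410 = 0.06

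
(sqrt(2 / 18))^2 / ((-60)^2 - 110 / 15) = 1 / 32334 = 0.00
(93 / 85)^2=8649 / 7225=1.20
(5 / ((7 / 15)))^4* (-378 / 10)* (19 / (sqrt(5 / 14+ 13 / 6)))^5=-3807582548203125* sqrt(1113) / 1042139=-121890893602.74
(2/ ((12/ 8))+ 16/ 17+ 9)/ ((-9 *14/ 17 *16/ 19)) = -10925/ 6048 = -1.81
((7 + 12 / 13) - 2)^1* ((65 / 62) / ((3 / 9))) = 18.63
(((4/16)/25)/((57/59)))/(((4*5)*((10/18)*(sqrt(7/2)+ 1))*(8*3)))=-59/3800000+ 59*sqrt(14)/7600000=0.00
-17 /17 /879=-1 /879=-0.00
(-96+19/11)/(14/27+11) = -27999/3421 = -8.18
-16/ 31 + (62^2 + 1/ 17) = 2025547/ 527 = 3843.54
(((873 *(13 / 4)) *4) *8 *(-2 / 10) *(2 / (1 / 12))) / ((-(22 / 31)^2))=523506672 / 605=865300.28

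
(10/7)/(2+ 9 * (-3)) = -2/35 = -0.06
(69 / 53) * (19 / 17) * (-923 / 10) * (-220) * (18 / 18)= 26621166 / 901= 29546.24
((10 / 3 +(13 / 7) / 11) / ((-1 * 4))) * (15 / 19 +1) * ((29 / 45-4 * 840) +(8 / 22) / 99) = 251565351263 / 47796210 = 5263.29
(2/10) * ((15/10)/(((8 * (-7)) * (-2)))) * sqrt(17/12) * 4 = sqrt(51)/560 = 0.01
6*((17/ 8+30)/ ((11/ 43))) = 33153/ 44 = 753.48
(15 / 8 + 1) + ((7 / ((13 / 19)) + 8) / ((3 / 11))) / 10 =4971 / 520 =9.56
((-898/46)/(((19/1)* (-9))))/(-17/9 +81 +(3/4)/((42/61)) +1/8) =6286/4422877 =0.00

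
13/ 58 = 0.22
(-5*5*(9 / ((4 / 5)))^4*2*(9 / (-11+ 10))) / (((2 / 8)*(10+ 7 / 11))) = 1127671875 / 416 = 2710749.70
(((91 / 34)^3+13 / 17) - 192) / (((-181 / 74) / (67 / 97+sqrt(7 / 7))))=10259078097 / 86257541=118.94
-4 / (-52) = 1 / 13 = 0.08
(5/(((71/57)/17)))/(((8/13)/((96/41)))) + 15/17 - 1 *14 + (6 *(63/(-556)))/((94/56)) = 79570265869/323298571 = 246.12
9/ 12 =3/ 4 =0.75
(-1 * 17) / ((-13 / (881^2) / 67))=884047379 / 13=68003644.54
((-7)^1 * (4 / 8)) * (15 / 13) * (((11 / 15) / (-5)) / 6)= 77 / 780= 0.10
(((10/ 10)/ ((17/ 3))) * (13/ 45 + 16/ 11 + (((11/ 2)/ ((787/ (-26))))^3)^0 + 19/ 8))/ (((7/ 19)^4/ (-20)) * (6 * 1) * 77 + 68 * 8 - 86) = 2641476349/ 1338132091956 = 0.00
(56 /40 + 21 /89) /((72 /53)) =4823 /4005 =1.20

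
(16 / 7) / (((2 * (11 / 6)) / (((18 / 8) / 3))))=36 / 77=0.47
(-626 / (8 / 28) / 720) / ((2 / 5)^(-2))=-2191 / 4500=-0.49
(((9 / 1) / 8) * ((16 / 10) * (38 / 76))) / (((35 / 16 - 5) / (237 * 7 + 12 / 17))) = -45144 / 85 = -531.11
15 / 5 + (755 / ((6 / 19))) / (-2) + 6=-14237 / 12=-1186.42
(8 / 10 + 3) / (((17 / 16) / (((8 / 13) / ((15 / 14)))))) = 34048 / 16575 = 2.05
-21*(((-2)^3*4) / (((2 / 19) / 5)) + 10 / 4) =63735 / 2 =31867.50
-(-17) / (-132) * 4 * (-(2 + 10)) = 68 / 11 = 6.18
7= 7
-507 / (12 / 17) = -2873 / 4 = -718.25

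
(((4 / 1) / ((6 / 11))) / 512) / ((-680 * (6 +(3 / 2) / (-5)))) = -11 / 2976768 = -0.00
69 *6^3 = 14904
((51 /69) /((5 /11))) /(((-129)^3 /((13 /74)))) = -2431 /18268323390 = -0.00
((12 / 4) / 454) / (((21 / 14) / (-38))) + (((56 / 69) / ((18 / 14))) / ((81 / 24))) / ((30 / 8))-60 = -60.12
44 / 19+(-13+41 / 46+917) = 792899 / 874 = 907.21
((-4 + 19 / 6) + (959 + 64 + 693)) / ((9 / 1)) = 10291 / 54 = 190.57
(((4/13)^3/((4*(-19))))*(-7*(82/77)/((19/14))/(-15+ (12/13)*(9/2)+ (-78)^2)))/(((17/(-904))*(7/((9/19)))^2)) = -64046592/758712318661297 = -0.00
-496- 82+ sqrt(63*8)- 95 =-673+ 6*sqrt(14) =-650.55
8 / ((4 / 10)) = 20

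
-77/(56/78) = -429/4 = -107.25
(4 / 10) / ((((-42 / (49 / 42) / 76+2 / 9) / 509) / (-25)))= 20241.63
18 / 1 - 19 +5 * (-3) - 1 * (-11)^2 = -137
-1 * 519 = -519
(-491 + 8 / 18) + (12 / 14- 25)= -32426 / 63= -514.70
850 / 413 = 2.06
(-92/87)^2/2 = 4232/7569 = 0.56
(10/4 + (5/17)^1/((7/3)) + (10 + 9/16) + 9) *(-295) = -6545.62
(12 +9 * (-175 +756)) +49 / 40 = 209689 / 40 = 5242.22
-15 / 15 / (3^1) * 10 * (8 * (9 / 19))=-240 / 19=-12.63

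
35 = 35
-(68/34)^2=-4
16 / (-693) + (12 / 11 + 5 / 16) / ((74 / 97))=1490473 / 820512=1.82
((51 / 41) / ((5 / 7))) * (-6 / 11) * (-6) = 12852 / 2255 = 5.70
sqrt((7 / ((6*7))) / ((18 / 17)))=sqrt(51) / 18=0.40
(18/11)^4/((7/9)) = 944784/102487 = 9.22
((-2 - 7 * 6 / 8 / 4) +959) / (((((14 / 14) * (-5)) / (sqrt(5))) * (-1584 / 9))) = 15291 * sqrt(5) / 14080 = 2.43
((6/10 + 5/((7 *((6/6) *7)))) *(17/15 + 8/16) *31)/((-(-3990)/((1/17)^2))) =1333/43241625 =0.00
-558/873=-62/97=-0.64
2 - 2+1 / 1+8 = 9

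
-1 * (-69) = 69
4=4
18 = 18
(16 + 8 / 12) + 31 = 143 / 3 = 47.67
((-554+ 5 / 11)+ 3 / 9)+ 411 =-4693 / 33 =-142.21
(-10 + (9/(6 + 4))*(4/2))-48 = -281/5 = -56.20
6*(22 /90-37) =-3308 /15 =-220.53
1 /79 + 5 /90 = 97 /1422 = 0.07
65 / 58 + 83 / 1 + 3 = 5053 / 58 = 87.12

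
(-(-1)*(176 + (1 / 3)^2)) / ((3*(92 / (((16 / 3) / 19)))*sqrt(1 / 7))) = 6340*sqrt(7) / 35397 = 0.47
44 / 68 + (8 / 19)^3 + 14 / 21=485665 / 349809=1.39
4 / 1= 4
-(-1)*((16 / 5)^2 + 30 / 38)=5239 / 475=11.03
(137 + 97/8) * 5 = 5965/8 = 745.62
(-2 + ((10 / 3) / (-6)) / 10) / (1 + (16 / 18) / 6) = -111 / 62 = -1.79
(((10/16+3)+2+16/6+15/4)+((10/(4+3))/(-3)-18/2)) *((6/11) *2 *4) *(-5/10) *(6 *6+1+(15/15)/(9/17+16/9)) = -5695234/27181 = -209.53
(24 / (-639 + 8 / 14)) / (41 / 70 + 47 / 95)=-74480 / 2140651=-0.03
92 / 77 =1.19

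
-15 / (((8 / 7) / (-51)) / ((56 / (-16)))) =-37485 / 16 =-2342.81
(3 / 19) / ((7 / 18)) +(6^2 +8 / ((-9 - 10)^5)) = 631014226 / 17332693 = 36.41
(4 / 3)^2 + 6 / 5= 134 / 45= 2.98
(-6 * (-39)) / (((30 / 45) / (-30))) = -10530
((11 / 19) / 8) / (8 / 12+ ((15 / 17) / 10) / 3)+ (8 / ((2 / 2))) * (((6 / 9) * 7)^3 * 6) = 236911033 / 48564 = 4878.33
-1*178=-178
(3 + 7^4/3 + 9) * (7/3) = 17059/9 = 1895.44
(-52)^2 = 2704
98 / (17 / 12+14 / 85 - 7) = -99960 / 5527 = -18.09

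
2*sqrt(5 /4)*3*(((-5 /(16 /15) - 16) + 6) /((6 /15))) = -3525*sqrt(5) /32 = -246.32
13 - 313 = -300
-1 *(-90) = 90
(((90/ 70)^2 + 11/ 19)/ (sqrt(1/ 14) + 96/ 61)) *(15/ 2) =182531520/ 16665299 - 57991785 *sqrt(14)/ 116657093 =9.09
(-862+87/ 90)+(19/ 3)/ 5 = -25793/ 30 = -859.77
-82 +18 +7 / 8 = -505 / 8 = -63.12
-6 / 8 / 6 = -1 / 8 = -0.12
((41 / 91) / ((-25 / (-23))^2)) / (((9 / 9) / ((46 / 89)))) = 997694 / 5061875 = 0.20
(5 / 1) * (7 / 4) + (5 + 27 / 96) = 449 / 32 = 14.03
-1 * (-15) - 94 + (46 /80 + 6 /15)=-3121 /40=-78.02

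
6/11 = 0.55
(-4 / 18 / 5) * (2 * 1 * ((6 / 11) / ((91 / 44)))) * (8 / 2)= -128 / 1365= -0.09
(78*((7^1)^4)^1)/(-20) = -93639/10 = -9363.90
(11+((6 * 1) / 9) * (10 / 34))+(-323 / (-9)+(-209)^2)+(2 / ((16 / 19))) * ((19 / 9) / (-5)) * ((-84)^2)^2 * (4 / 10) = -76218653483 / 3825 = -19926445.36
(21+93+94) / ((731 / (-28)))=-5824 / 731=-7.97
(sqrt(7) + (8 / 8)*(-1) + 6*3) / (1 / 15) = 15*sqrt(7) + 255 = 294.69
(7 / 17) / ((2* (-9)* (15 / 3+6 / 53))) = -371 / 82926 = -0.00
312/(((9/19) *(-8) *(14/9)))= -741/14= -52.93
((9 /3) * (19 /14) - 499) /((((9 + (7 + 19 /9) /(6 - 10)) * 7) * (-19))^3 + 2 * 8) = 20204964 /29174879041315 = 0.00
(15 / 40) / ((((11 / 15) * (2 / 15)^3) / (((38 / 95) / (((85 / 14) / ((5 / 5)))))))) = 42525 / 2992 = 14.21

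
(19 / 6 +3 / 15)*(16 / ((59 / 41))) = 33128 / 885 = 37.43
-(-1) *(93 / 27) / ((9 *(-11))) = -31 / 891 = -0.03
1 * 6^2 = 36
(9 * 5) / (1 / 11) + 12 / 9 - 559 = -188 / 3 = -62.67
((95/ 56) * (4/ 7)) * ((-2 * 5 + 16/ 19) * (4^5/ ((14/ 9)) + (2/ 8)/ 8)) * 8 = -64146405/ 1372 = -46753.94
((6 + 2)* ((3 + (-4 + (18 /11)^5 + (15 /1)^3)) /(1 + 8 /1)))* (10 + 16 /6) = 165763795168 /4348377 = 38120.84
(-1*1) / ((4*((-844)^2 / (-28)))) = 7 / 712336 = 0.00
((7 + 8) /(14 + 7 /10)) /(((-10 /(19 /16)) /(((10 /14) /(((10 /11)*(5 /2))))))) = -209 /5488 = -0.04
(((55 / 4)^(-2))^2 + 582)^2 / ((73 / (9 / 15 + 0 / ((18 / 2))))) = 85088091314411904108 / 30562887330078125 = 2784.03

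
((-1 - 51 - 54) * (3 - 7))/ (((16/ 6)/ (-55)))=-8745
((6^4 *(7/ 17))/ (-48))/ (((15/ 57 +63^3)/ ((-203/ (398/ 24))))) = 4373838/ 8036143967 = 0.00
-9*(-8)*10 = 720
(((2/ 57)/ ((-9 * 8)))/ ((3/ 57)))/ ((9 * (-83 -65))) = 0.00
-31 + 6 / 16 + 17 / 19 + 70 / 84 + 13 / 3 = -11201 / 456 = -24.56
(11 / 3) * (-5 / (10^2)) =-11 / 60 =-0.18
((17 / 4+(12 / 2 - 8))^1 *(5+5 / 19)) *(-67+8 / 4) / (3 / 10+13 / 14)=-511875 / 817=-626.53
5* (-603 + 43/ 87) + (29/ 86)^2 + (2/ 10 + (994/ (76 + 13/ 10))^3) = -1316515545614180221/ 1486019954367420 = -885.93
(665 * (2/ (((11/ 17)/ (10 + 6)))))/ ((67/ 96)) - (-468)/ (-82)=1423714902/ 30217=47116.36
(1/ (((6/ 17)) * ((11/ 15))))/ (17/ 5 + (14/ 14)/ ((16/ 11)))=0.95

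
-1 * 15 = -15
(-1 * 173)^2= 29929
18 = 18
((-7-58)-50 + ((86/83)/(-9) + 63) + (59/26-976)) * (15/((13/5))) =-498099475/84162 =-5918.34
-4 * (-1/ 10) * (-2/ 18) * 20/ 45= -8/ 405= -0.02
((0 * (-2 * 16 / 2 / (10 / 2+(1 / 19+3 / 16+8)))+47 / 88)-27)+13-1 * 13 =-2329 / 88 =-26.47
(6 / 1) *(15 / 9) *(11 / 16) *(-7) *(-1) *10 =1925 / 4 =481.25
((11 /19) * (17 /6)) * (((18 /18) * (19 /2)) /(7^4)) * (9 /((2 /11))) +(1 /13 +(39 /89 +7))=174153407 /22223656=7.84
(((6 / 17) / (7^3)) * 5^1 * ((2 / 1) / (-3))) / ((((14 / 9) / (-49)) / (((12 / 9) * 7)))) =120 / 119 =1.01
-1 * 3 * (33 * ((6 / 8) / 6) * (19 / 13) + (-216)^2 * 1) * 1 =-14558553 / 104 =-139986.09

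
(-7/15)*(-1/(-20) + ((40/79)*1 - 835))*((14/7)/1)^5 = 73831576/5925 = 12461.03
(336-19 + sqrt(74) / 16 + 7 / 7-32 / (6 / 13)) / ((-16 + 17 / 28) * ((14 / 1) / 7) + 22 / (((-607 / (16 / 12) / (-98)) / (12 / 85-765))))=-538858180 / 7916121903-361165 * sqrt(74) / 21109658408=-0.07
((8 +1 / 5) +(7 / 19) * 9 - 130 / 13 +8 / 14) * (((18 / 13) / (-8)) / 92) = -3123 / 795340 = -0.00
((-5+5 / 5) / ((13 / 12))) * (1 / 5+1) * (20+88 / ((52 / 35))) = -59328 / 169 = -351.05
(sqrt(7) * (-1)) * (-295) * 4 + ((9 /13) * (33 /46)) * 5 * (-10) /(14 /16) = -59400 /2093 + 1180 * sqrt(7) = 3093.61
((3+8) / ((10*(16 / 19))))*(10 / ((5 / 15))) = 627 / 16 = 39.19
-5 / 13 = -0.38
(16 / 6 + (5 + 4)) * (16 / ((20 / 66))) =616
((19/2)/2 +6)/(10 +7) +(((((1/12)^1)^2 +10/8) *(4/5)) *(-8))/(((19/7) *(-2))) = 2.11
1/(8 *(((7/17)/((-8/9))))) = -17/63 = -0.27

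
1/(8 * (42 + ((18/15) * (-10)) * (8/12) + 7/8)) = 0.00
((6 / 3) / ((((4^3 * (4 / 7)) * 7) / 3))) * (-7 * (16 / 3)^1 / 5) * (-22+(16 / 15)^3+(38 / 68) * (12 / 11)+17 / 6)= 153242047 / 50490000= 3.04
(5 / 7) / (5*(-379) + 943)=-0.00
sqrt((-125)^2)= 125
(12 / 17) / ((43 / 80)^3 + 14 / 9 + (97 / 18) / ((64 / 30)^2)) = 0.24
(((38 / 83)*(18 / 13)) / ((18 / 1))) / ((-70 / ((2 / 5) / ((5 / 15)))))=-114 / 188825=-0.00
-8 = -8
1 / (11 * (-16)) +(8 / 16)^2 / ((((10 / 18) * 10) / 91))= 17993 / 4400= 4.09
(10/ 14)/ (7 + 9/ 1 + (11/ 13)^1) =65/ 1533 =0.04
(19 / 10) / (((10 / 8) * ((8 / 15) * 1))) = 2.85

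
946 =946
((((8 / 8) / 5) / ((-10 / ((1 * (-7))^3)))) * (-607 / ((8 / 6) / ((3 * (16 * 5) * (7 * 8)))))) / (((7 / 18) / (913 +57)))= -104693456448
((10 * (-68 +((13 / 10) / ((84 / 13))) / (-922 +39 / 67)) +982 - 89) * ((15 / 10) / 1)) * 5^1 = 1104551297 / 691432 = 1597.48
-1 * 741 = -741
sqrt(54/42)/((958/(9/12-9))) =-99 * sqrt(7)/26824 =-0.01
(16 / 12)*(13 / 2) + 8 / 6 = 10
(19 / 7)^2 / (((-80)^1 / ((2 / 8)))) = -361 / 15680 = -0.02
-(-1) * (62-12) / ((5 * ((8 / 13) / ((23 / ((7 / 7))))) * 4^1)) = 1495 / 16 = 93.44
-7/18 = -0.39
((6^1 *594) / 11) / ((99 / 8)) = 288 / 11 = 26.18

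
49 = 49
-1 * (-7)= 7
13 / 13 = 1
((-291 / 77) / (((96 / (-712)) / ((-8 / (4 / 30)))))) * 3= -388485 / 77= -5045.26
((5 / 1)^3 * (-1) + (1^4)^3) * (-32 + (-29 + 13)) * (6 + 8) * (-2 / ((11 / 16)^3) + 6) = -17165568 / 1331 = -12896.75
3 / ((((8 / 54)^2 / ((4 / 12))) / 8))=729 / 2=364.50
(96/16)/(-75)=-0.08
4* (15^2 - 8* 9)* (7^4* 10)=14694120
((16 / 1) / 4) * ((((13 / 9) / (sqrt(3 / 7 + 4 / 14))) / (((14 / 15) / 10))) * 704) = 183040 * sqrt(35) / 21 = 51565.68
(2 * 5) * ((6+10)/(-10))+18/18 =-15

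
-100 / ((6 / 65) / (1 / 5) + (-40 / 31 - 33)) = 2.96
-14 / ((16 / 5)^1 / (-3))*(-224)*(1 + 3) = -11760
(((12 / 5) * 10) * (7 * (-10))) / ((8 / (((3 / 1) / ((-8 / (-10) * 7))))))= -225 / 2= -112.50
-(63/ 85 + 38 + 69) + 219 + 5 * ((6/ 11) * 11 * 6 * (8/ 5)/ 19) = 204163/ 1615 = 126.42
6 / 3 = 2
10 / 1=10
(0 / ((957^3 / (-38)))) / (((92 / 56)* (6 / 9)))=0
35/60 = 7/12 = 0.58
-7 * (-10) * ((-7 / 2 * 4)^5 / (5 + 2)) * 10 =-53782400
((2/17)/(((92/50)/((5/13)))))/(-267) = -125/1357161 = -0.00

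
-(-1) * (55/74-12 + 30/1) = 1387/74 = 18.74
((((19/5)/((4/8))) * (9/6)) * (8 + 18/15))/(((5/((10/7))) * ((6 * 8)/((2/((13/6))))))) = 0.58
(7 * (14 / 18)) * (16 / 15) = 784 / 135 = 5.81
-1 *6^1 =-6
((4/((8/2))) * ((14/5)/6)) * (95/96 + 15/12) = 301/288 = 1.05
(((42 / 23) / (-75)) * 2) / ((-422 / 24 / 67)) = 22512 / 121325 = 0.19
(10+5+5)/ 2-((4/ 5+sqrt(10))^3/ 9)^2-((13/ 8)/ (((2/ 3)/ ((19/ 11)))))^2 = -1281394478321/ 39204000000-1826144 * sqrt(10)/ 253125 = -55.50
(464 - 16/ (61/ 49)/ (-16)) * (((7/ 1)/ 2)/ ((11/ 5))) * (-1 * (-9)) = 8931195/ 1342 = 6655.14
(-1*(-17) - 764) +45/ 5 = -738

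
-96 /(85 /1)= -96 /85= -1.13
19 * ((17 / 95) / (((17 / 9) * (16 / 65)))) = 117 / 16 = 7.31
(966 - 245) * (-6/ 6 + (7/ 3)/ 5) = -5768/ 15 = -384.53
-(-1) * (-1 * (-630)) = 630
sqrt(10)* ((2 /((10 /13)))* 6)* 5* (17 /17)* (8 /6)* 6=624* sqrt(10)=1973.26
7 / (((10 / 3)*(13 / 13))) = 21 / 10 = 2.10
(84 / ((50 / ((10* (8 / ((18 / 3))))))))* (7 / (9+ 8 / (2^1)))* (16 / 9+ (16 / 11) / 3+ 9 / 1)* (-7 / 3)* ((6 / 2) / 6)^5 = -76489 / 7722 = -9.91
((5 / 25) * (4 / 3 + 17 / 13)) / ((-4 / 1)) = -0.13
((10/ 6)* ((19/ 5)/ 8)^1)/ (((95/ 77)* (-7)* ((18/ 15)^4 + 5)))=-1375/ 106104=-0.01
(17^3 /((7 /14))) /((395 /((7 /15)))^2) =481474 /35105625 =0.01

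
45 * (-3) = -135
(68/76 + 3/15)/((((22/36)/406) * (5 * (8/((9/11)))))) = 855036/57475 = 14.88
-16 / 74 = -0.22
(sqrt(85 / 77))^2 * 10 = 850 / 77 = 11.04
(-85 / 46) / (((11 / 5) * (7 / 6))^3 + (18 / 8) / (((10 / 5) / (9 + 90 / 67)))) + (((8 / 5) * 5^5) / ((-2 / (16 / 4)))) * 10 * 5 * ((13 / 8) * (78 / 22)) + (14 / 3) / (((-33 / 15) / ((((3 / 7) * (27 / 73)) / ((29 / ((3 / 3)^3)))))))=-3621428646701695980 / 1257142849963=-2880681.89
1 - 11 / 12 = 0.08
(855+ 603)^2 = 2125764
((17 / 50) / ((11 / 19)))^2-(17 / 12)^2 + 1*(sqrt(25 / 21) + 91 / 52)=957719 / 10890000 + 5*sqrt(21) / 21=1.18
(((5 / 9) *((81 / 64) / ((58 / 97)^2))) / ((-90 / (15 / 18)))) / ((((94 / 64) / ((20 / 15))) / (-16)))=94090 / 355743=0.26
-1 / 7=-0.14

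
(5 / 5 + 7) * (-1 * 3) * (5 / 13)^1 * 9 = -1080 / 13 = -83.08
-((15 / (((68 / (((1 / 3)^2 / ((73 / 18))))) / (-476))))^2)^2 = -1944810000 / 28398241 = -68.48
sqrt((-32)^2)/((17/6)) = 192/17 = 11.29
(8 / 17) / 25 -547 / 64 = -231963 / 27200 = -8.53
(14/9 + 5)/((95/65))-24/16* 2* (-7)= 4358/171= 25.49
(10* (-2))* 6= -120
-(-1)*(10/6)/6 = 5/18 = 0.28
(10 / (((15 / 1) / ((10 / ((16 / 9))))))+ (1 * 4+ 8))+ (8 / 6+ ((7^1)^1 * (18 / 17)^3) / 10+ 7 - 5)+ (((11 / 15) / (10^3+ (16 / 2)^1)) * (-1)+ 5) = 370138333 / 14856912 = 24.91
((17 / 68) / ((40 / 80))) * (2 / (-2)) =-1 / 2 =-0.50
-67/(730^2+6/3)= -67/532902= -0.00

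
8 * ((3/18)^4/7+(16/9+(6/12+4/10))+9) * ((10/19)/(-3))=-529709/32319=-16.39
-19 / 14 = -1.36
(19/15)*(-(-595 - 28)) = 11837/15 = 789.13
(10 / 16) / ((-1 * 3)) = -5 / 24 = -0.21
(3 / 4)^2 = 9 / 16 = 0.56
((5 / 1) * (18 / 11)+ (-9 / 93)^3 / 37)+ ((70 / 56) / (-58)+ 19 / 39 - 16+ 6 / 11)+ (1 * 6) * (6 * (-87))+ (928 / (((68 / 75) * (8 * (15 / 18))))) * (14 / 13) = -5545545049488299 / 1865009309592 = -2973.47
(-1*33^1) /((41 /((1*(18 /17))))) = -594 /697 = -0.85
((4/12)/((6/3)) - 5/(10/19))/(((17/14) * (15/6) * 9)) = -784/2295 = -0.34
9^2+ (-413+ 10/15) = -994/3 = -331.33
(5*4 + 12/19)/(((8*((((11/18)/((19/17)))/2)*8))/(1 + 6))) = 3087/374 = 8.25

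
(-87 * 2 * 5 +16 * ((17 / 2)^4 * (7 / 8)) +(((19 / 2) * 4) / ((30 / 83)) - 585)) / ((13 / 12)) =8607721 / 130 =66213.24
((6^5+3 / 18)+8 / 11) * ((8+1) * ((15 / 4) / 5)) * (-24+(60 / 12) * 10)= 60053175 / 44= 1364844.89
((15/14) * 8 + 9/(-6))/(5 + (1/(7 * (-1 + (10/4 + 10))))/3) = 6831/4834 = 1.41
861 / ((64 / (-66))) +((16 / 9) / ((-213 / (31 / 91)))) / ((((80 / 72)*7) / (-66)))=-6424999163 / 7236320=-887.88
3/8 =0.38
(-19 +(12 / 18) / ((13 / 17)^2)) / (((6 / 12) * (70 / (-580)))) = 1050380 / 3549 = 295.97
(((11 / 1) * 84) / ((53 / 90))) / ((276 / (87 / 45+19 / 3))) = 57288 / 1219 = 47.00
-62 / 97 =-0.64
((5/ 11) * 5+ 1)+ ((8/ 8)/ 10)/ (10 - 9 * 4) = 9349/ 2860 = 3.27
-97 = -97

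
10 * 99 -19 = 971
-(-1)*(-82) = -82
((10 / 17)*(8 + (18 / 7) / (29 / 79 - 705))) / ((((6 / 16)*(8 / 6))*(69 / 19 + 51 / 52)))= 2368064240 / 1161027903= 2.04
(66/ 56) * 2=33/ 14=2.36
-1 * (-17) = 17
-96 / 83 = -1.16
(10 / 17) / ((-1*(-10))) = 1 / 17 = 0.06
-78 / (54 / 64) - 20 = -1012 / 9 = -112.44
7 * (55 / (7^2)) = 55 / 7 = 7.86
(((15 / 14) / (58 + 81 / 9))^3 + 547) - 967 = -346623338865 / 825293672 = -420.00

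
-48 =-48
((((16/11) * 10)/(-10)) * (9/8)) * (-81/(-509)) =-1458/5599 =-0.26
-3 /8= -0.38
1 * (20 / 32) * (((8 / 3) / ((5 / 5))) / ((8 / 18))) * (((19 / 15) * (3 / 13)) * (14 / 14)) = 57 / 52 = 1.10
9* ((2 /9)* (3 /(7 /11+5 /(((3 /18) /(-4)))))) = -66 /1313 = -0.05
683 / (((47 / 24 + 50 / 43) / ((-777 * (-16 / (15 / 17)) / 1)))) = 49655695488 / 16105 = 3083247.16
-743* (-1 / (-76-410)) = -743 / 486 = -1.53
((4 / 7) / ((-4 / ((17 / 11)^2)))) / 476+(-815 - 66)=-20893813 / 23716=-881.00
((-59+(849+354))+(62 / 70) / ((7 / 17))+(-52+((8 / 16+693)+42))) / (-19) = -896529 / 9310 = -96.30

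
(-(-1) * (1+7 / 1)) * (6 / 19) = 48 / 19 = 2.53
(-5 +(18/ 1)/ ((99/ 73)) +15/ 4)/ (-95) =-529/ 4180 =-0.13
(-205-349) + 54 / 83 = -45928 / 83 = -553.35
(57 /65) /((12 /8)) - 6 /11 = 28 /715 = 0.04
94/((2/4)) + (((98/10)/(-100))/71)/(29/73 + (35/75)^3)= 6562527709/34907576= 188.00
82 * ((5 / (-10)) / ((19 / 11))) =-451 / 19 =-23.74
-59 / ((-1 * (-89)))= -59 / 89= -0.66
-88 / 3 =-29.33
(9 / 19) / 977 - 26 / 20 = -241229 / 185630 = -1.30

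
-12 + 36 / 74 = -426 / 37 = -11.51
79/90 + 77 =7009/90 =77.88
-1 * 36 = -36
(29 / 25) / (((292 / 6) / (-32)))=-1392 / 1825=-0.76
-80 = -80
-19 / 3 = -6.33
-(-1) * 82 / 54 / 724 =41 / 19548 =0.00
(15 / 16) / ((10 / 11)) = 33 / 32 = 1.03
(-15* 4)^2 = 3600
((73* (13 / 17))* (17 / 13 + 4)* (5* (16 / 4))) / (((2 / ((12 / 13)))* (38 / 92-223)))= -9268080 / 754273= -12.29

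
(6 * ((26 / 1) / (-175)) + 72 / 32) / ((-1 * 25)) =-951 / 17500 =-0.05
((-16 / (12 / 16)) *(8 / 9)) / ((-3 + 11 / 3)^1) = -28.44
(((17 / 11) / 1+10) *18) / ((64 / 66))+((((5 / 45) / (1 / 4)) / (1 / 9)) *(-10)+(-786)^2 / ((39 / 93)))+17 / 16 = 1473381.22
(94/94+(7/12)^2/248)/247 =0.00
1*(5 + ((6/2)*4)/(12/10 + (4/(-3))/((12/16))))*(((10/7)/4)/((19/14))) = -1025/247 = -4.15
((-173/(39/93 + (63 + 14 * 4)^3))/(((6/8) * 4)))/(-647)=5363/101397727422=0.00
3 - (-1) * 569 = 572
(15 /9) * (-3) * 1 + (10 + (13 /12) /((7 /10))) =275 /42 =6.55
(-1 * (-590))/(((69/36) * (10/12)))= 8496/23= 369.39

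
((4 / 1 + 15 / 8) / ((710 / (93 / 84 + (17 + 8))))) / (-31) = -34357 / 4930240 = -0.01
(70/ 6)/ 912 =0.01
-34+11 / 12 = -397 / 12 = -33.08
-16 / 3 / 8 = -2 / 3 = -0.67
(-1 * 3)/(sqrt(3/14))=-sqrt(42)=-6.48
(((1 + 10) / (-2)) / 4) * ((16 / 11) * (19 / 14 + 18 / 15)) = -179 / 35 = -5.11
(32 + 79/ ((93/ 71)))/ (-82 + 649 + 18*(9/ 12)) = 17170/ 107973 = 0.16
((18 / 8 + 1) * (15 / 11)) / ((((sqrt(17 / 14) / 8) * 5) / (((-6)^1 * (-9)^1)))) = 4212 * sqrt(238) / 187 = 347.48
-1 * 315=-315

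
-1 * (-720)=720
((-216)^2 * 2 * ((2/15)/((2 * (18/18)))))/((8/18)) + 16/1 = 70064/5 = 14012.80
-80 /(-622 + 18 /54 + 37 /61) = 7320 /56827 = 0.13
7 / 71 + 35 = 2492 / 71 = 35.10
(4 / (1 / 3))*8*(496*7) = 333312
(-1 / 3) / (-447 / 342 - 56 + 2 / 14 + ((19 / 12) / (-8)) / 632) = 0.01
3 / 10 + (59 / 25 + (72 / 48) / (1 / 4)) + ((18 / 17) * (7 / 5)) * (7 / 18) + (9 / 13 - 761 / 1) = -8299337 / 11050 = -751.07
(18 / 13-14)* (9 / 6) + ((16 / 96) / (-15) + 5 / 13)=-18.55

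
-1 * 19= -19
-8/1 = -8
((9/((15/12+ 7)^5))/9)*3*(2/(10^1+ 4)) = 1024/91315917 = 0.00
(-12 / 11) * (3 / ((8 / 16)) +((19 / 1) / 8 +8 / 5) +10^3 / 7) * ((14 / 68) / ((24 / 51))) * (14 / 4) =-898653 / 3520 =-255.30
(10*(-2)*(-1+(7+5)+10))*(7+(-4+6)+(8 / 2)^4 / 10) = -14532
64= 64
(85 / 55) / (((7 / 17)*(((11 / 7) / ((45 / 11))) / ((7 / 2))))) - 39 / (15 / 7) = 212933 / 13310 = 16.00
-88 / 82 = -44 / 41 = -1.07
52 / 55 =0.95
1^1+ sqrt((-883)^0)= 2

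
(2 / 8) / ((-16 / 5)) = -5 / 64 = -0.08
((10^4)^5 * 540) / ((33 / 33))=54000000000000000000000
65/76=0.86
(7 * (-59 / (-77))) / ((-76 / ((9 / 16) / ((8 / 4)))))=-531 / 26752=-0.02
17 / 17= 1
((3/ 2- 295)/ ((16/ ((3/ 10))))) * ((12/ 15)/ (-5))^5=28176/ 48828125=0.00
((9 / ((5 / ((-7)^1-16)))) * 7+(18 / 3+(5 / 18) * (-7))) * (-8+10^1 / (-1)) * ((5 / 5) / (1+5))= 25717 / 30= 857.23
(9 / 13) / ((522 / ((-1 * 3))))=-3 / 754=-0.00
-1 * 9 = -9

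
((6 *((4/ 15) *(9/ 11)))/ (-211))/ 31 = -72/ 359755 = -0.00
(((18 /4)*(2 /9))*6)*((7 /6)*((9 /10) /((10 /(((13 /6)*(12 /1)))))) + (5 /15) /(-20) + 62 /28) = 5174 /175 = 29.57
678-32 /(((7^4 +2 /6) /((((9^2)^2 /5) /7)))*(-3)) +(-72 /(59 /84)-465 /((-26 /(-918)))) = -765914604909 /48347845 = -15841.75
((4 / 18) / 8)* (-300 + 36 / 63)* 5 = -2620 / 63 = -41.59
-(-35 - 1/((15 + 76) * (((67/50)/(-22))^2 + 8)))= 30846307465/881288499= 35.00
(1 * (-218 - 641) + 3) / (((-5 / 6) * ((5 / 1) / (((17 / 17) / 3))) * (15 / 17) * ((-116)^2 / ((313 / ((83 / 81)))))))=15372369 / 8725375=1.76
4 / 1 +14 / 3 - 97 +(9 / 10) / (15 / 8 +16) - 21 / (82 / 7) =-15843409 / 175890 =-90.08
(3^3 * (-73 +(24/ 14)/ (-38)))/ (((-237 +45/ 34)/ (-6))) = -17836740/ 355243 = -50.21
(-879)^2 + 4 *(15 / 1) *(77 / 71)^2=3895239021 / 5041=772711.57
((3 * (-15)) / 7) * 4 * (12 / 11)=-28.05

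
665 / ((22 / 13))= 8645 / 22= 392.95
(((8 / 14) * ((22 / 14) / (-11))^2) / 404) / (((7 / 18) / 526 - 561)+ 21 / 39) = -123084 / 2389804293751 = -0.00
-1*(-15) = 15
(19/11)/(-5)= -19/55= -0.35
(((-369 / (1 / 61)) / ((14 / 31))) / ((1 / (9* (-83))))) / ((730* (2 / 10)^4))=65155114125 / 2044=31876278.93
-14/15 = -0.93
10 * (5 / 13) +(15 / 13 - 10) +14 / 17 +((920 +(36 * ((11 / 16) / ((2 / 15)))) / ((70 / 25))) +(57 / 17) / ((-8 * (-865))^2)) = 5596582334099 / 5698481600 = 982.12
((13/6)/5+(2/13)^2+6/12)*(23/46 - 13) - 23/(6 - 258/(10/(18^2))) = -28139165/2352818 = -11.96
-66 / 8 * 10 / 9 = -55 / 6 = -9.17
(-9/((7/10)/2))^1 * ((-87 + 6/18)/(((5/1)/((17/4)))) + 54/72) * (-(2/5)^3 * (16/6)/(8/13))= -520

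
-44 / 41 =-1.07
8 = 8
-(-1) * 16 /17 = 16 /17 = 0.94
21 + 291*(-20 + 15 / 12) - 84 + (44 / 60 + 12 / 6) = -330991 / 60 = -5516.52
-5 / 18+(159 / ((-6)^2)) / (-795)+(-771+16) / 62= -23177 / 1860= -12.46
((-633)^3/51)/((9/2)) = -1105168.35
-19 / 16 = -1.19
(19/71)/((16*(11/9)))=171/12496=0.01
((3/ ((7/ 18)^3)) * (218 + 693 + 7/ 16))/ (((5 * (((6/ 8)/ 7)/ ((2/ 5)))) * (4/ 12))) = 127572084/ 1225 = 104140.48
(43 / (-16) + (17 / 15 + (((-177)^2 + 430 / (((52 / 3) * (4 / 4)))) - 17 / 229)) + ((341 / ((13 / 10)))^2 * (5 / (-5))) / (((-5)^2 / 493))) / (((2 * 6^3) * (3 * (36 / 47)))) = -578638547100791 / 433352125440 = -1335.26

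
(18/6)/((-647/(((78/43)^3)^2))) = -0.17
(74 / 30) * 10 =24.67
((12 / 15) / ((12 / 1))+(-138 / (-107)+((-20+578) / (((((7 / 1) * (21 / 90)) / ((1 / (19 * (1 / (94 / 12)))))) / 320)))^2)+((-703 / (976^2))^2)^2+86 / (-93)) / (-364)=-24044629879541867879030601230032055241081809 / 4308387555620956563412171397886115840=-5580888.34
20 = 20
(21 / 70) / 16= 3 / 160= 0.02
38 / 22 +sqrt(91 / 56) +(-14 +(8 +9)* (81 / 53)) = sqrt(26) / 4 +7992 / 583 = 14.98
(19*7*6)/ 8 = 99.75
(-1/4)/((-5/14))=7/10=0.70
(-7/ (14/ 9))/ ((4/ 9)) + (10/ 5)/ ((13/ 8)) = -925/ 104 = -8.89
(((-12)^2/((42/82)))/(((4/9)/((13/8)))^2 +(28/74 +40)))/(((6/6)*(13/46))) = 1763530704/71712389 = 24.59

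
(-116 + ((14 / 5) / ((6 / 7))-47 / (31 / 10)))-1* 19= -68306 / 465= -146.89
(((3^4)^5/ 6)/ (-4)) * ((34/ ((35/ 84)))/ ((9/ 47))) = -61909794142.20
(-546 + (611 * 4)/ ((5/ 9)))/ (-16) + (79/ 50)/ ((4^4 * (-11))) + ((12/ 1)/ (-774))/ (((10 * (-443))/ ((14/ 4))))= -1937754035573/ 8046297600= -240.83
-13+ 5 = -8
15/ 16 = 0.94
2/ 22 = 1/ 11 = 0.09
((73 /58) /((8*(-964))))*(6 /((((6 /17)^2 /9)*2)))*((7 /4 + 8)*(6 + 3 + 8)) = -41961933 /7156736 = -5.86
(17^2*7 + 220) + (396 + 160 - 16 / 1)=2783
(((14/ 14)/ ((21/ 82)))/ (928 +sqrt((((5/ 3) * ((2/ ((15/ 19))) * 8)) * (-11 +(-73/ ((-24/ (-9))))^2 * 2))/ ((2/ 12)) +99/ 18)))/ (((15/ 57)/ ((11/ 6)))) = 15904064/ 352582545-8569 * sqrt(434202)/ 211549527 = 0.02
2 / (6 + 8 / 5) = 5 / 19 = 0.26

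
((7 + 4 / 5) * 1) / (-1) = -39 / 5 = -7.80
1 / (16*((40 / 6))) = 3 / 320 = 0.01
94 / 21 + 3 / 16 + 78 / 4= 8119 / 336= 24.16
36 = 36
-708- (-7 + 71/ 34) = -23905/ 34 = -703.09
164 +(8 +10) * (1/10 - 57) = -4301/5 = -860.20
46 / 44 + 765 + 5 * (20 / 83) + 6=1411955 / 1826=773.25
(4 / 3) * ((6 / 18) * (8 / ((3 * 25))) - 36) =-32368 / 675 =-47.95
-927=-927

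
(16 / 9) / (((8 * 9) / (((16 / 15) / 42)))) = 16 / 25515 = 0.00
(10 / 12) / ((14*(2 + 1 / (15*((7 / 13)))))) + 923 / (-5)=-823191 / 4460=-184.57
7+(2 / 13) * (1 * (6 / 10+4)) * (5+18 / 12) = 58 / 5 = 11.60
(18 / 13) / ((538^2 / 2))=0.00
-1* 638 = -638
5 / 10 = 0.50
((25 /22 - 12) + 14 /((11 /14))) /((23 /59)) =9027 /506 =17.84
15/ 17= 0.88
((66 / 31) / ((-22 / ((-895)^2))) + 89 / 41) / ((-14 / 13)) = 640401554 / 8897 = 71979.49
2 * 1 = 2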